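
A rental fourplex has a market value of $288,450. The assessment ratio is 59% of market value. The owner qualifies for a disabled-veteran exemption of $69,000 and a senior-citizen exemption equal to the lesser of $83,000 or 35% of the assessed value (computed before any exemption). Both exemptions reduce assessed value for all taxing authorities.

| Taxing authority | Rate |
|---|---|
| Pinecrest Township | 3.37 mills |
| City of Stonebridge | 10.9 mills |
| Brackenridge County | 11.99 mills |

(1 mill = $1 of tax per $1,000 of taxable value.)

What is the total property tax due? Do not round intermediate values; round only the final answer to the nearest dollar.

Assessed value = $288,450 × 0.59 = $170,185.5
Senior-citizen exemption = min($83,000, 35% × $170,185.5) = min($83,000, $59,564.925) = $59,564.925 (percentage binds)
Taxable value = $170,185.5 − $69,000 − $59,564.925 = $41,620.575
Pinecrest Township: $41,620.575 × 0.00337 = $140.26133775
City of Stonebridge: $41,620.575 × 0.0109 = $453.6642675
Brackenridge County: $41,620.575 × 0.01199 = $499.03069425
Total = $1,092.9562995

$1,093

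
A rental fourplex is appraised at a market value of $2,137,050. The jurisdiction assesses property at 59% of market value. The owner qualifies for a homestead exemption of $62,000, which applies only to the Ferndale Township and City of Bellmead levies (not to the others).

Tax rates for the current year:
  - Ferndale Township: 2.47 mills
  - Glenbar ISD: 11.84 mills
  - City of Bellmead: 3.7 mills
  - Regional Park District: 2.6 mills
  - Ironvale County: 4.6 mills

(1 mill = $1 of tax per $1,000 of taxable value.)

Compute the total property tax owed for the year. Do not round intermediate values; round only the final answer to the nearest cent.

$31,403.73

Assessed value = $2,137,050 × 0.59 = $1,260,859.5
Ferndale Township: ($1,260,859.5 − $62,000) × 0.00247 = $1,198,859.5 × 0.00247 = $2,961.182965
Glenbar ISD: $1,260,859.5 × 0.01184 = $14,928.57648
City of Bellmead: ($1,260,859.5 − $62,000) × 0.0037 = $1,198,859.5 × 0.0037 = $4,435.78015
Regional Park District: $1,260,859.5 × 0.0026 = $3,278.2347
Ironvale County: $1,260,859.5 × 0.0046 = $5,799.9537
Total = $31,403.727995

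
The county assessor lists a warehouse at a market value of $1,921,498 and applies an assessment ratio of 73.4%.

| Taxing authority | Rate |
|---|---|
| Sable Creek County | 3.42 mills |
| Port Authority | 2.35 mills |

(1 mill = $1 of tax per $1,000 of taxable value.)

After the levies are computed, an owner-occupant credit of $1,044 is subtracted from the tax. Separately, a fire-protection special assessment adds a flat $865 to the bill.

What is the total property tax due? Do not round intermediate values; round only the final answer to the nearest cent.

Assessed value = $1,921,498 × 0.734 = $1,410,379.532
Sable Creek County: $1,410,379.532 × 0.00342 = $4,823.49799944
Port Authority: $1,410,379.532 × 0.00235 = $3,314.3919002
Levies subtotal = $8,137.88989964
After credit = $8,137.88989964 − $1,044 = $7,093.88989964
Total = $7,093.88989964 + $865 = $7,958.88989964

$7,958.89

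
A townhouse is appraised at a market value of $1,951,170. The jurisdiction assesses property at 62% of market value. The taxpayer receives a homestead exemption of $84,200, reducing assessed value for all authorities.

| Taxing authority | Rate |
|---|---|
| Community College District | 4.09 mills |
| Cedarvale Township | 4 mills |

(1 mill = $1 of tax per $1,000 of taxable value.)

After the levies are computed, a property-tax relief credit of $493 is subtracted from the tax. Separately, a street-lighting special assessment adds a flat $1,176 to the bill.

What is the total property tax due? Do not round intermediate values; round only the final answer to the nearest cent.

$9,788.50

Assessed value = $1,951,170 × 0.62 = $1,209,725.4
Taxable value = $1,209,725.4 − $84,200 = $1,125,525.4
Community College District: $1,125,525.4 × 0.00409 = $4,603.398886
Cedarvale Township: $1,125,525.4 × 0.004 = $4,502.1016
Levies subtotal = $9,105.500486
After credit = $9,105.500486 − $493 = $8,612.500486
Total = $8,612.500486 + $1,176 = $9,788.500486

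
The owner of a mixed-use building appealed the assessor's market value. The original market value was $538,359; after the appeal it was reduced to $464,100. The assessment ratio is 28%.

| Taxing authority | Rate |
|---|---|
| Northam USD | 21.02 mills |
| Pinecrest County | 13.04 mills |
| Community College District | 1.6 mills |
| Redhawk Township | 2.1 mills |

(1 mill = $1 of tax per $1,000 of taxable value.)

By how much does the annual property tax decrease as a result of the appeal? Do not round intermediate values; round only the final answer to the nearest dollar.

Old assessed value = $538,359 × 0.28 = $150,740.52
New assessed value = $464,100 × 0.28 = $129,948
Combined rate = 0.02102 + 0.01304 + 0.0016 + 0.0021 = 0.03776
Old tax = $150,740.52 × 0.03776 = $5,691.9620352
New tax = $129,948 × 0.03776 = $4,906.83648
Reduction = $5,691.9620352 − $4,906.83648 = $785.1255552

$785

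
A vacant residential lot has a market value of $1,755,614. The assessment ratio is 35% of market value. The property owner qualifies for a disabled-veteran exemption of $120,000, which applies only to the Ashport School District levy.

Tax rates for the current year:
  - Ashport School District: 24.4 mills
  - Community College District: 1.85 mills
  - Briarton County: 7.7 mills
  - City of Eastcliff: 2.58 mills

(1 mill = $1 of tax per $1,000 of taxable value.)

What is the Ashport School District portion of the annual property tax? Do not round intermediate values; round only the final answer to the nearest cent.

$12,064.94

Assessed value = $1,755,614 × 0.35 = $614,464.9
Ashport School District taxable value = $614,464.9 − $120,000 = $494,464.9
Ashport School District levy = $494,464.9 × 0.0244 = $12,064.94356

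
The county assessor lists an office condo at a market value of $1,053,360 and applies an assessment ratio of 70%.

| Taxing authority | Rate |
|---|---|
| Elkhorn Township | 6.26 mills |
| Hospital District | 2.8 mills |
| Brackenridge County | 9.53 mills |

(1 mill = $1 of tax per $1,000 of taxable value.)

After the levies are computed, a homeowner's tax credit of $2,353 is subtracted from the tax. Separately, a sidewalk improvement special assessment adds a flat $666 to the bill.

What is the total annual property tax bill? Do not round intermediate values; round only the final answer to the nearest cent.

$12,020.37

Assessed value = $1,053,360 × 0.7 = $737,352
Elkhorn Township: $737,352 × 0.00626 = $4,615.82352
Hospital District: $737,352 × 0.0028 = $2,064.5856
Brackenridge County: $737,352 × 0.00953 = $7,026.96456
Levies subtotal = $13,707.37368
After credit = $13,707.37368 − $2,353 = $11,354.37368
Total = $11,354.37368 + $666 = $12,020.37368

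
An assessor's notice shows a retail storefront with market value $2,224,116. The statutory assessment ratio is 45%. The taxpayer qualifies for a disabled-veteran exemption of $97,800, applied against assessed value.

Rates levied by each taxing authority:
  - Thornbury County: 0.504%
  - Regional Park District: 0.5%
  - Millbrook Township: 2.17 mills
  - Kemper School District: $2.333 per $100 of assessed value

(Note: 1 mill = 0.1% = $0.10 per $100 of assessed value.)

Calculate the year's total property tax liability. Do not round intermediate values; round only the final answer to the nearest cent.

Assessed value = $2,224,116 × 0.45 = $1,000,852.2
Taxable value = $1,000,852.2 − $97,800 = $903,052.2
Thornbury County: $903,052.2 × 0.00504 = $4,551.383088
Regional Park District: $903,052.2 × 0.005 = $4,515.261
Millbrook Township: $903,052.2 × 0.00217 = $1,959.623274
Kemper School District: $903,052.2 × 0.02333 = $21,068.207826
Total = $32,094.475188

$32,094.48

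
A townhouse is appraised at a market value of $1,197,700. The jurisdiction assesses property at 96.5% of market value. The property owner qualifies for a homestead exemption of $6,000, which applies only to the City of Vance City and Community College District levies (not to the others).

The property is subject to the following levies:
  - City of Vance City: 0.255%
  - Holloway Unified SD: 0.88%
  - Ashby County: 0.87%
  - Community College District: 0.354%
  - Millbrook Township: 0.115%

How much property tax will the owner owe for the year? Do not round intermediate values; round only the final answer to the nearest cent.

Assessed value = $1,197,700 × 0.965 = $1,155,780.5
City of Vance City: ($1,155,780.5 − $6,000) × 0.00255 = $1,149,780.5 × 0.00255 = $2,931.940275
Holloway Unified SD: $1,155,780.5 × 0.0088 = $10,170.8684
Ashby County: $1,155,780.5 × 0.0087 = $10,055.29035
Community College District: ($1,155,780.5 − $6,000) × 0.00354 = $1,149,780.5 × 0.00354 = $4,070.22297
Millbrook Township: $1,155,780.5 × 0.00115 = $1,329.147575
Total = $28,557.46957

$28,557.47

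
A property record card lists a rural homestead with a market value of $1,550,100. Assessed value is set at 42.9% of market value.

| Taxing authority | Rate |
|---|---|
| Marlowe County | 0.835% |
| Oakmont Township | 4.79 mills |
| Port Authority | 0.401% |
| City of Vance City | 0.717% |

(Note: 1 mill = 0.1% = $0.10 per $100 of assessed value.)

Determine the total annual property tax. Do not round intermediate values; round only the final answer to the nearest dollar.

$16,173

Assessed value = $1,550,100 × 0.429 = $664,992.9
Marlowe County: $664,992.9 × 0.00835 = $5,552.690715
Oakmont Township: $664,992.9 × 0.00479 = $3,185.315991
Port Authority: $664,992.9 × 0.00401 = $2,666.621529
City of Vance City: $664,992.9 × 0.00717 = $4,767.999093
Total = $16,172.627328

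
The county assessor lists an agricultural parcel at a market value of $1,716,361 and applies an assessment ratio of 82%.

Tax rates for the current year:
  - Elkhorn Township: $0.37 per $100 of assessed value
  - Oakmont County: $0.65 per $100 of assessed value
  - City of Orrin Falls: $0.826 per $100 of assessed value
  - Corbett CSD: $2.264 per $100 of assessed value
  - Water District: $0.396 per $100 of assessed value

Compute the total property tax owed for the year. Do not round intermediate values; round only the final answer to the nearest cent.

$63,418.17

Assessed value = $1,716,361 × 0.82 = $1,407,416.02
Elkhorn Township: $1,407,416.02 × 0.0037 = $5,207.439274
Oakmont County: $1,407,416.02 × 0.0065 = $9,148.20413
City of Orrin Falls: $1,407,416.02 × 0.00826 = $11,625.2563252
Corbett CSD: $1,407,416.02 × 0.02264 = $31,863.8986928
Water District: $1,407,416.02 × 0.00396 = $5,573.3674392
Total = $5,207.439274 + $9,148.20413 + $11,625.2563252 + $31,863.8986928 + $5,573.3674392 = $63,418.1658612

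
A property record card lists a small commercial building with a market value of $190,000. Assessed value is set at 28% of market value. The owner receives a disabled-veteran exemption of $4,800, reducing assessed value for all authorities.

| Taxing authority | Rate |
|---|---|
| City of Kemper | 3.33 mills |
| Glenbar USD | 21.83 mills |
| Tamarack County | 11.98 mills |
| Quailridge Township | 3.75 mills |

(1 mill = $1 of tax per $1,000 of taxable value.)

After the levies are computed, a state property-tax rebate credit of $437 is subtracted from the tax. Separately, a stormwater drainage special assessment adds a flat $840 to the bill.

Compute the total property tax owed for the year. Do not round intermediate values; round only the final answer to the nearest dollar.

Assessed value = $190,000 × 0.28 = $53,200
Taxable value = $53,200 − $4,800 = $48,400
City of Kemper: $48,400 × 0.00333 = $161.172
Glenbar USD: $48,400 × 0.02183 = $1,056.572
Tamarack County: $48,400 × 0.01198 = $579.832
Quailridge Township: $48,400 × 0.00375 = $181.5
Levies subtotal = $1,979.076
After credit = $1,979.076 − $437 = $1,542.076
Total = $1,542.076 + $840 = $2,382.076

$2,382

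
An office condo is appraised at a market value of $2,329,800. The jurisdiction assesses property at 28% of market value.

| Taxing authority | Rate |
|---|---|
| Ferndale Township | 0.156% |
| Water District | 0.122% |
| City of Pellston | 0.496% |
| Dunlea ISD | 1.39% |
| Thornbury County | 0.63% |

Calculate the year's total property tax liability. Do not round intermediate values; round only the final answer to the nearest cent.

$18,226.49

Assessed value = $2,329,800 × 0.28 = $652,344
Ferndale Township: $652,344 × 0.00156 = $1,017.65664
Water District: $652,344 × 0.00122 = $795.85968
City of Pellston: $652,344 × 0.00496 = $3,235.62624
Dunlea ISD: $652,344 × 0.0139 = $9,067.5816
Thornbury County: $652,344 × 0.0063 = $4,109.7672
Total = $1,017.65664 + $795.85968 + $3,235.62624 + $9,067.5816 + $4,109.7672 = $18,226.49136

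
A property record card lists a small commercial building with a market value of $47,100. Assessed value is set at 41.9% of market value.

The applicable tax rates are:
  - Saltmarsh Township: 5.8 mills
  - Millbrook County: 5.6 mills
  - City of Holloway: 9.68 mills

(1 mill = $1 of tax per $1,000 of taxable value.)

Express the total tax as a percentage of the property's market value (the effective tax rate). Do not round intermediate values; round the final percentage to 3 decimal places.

0.883%

Assessed value = $47,100 × 0.419 = $19,734.9
Saltmarsh Township: $19,734.9 × 0.0058 = $114.46242
Millbrook County: $19,734.9 × 0.0056 = $110.51544
City of Holloway: $19,734.9 × 0.00968 = $191.033832
Total tax = $416.011692
Effective rate = $416.011692 ÷ $47,100 = 0.883% of market value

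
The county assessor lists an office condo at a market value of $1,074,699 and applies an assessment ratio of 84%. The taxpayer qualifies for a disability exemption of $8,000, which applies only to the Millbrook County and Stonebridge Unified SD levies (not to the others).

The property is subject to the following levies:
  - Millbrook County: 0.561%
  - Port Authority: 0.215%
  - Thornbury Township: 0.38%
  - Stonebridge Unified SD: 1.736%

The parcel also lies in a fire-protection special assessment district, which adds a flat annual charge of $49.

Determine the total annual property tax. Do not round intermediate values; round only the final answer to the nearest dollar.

$25,973

Assessed value = $1,074,699 × 0.84 = $902,747.16
Millbrook County: ($902,747.16 − $8,000) × 0.00561 = $894,747.16 × 0.00561 = $5,019.5315676
Port Authority: $902,747.16 × 0.00215 = $1,940.906394
Thornbury Township: $902,747.16 × 0.0038 = $3,430.439208
Stonebridge Unified SD: ($902,747.16 − $8,000) × 0.01736 = $894,747.16 × 0.01736 = $15,532.8106976
Levies subtotal = $25,923.6878672
Total = $25,923.6878672 + $49 = $25,972.6878672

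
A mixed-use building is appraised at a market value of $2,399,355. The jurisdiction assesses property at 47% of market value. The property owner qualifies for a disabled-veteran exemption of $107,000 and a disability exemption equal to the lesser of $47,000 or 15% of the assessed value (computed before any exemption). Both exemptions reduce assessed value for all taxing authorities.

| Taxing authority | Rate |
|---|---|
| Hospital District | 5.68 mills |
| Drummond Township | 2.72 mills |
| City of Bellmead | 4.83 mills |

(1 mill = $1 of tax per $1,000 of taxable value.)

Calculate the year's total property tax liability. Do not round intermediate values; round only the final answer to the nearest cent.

Assessed value = $2,399,355 × 0.47 = $1,127,696.85
Disability exemption = min($47,000, 15% × $1,127,696.85) = min($47,000, $169,154.5275) = $47,000 (dollar cap binds)
Taxable value = $1,127,696.85 − $107,000 − $47,000 = $973,696.85
Hospital District: $973,696.85 × 0.00568 = $5,530.598108
Drummond Township: $973,696.85 × 0.00272 = $2,648.455432
City of Bellmead: $973,696.85 × 0.00483 = $4,702.9557855
Total = $12,882.0093255

$12,882.01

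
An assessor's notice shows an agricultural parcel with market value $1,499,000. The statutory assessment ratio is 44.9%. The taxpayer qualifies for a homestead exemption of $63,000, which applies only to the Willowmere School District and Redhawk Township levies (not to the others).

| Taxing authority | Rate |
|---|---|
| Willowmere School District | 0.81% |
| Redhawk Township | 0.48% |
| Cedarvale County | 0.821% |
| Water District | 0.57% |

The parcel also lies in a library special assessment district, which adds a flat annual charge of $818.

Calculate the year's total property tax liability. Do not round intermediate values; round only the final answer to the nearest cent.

Assessed value = $1,499,000 × 0.449 = $673,051
Willowmere School District: ($673,051 − $63,000) × 0.0081 = $610,051 × 0.0081 = $4,941.4131
Redhawk Township: ($673,051 − $63,000) × 0.0048 = $610,051 × 0.0048 = $2,928.2448
Cedarvale County: $673,051 × 0.00821 = $5,525.74871
Water District: $673,051 × 0.0057 = $3,836.3907
Levies subtotal = $17,231.79731
Total = $17,231.79731 + $818 = $18,049.79731

$18,049.80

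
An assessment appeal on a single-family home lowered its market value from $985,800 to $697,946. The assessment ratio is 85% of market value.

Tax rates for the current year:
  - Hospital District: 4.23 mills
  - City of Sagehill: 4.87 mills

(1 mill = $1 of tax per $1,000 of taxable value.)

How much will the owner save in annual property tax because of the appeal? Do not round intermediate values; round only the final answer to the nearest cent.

$2,226.55

Old assessed value = $985,800 × 0.85 = $837,930
New assessed value = $697,946 × 0.85 = $593,254.1
Combined rate = 0.00423 + 0.00487 = 0.0091
Old tax = $837,930 × 0.0091 = $7,625.163
New tax = $593,254.1 × 0.0091 = $5,398.61231
Reduction = $7,625.163 − $5,398.61231 = $2,226.55069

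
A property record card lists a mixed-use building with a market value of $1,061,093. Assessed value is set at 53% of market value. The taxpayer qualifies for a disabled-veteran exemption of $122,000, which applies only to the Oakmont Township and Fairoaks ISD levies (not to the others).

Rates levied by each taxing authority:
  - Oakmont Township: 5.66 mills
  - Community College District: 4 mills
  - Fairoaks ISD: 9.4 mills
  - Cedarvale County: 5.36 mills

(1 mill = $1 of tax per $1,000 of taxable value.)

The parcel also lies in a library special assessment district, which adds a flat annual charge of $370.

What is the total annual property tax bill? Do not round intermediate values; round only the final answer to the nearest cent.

Assessed value = $1,061,093 × 0.53 = $562,379.29
Oakmont Township: ($562,379.29 − $122,000) × 0.00566 = $440,379.29 × 0.00566 = $2,492.5467814
Community College District: $562,379.29 × 0.004 = $2,249.51716
Fairoaks ISD: ($562,379.29 − $122,000) × 0.0094 = $440,379.29 × 0.0094 = $4,139.565326
Cedarvale County: $562,379.29 × 0.00536 = $3,014.3529944
Levies subtotal = $11,895.9822618
Total = $11,895.9822618 + $370 = $12,265.9822618

$12,265.98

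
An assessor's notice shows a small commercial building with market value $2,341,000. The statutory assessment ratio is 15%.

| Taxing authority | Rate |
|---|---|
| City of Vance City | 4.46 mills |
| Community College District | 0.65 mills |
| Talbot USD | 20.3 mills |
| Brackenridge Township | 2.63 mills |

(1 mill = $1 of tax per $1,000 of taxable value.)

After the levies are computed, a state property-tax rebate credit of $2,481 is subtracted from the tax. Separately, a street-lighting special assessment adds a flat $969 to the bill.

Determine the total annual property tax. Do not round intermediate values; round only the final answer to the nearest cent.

$8,334.25

Assessed value = $2,341,000 × 0.15 = $351,150
City of Vance City: $351,150 × 0.00446 = $1,566.129
Community College District: $351,150 × 0.00065 = $228.2475
Talbot USD: $351,150 × 0.0203 = $7,128.345
Brackenridge Township: $351,150 × 0.00263 = $923.5245
Levies subtotal = $9,846.246
After credit = $9,846.246 − $2,481 = $7,365.246
Total = $7,365.246 + $969 = $8,334.246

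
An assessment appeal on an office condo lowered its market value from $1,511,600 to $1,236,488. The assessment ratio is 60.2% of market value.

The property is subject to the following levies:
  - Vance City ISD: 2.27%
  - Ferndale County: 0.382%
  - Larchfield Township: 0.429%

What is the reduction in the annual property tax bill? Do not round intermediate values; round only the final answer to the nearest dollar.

$5,103

Old assessed value = $1,511,600 × 0.602 = $909,983.2
New assessed value = $1,236,488 × 0.602 = $744,365.776
Combined rate = 0.0227 + 0.00382 + 0.00429 = 0.03081
Old tax = $909,983.2 × 0.03081 = $28,036.582392
New tax = $744,365.776 × 0.03081 = $22,933.90955856
Reduction = $28,036.582392 − $22,933.90955856 = $5,102.67283344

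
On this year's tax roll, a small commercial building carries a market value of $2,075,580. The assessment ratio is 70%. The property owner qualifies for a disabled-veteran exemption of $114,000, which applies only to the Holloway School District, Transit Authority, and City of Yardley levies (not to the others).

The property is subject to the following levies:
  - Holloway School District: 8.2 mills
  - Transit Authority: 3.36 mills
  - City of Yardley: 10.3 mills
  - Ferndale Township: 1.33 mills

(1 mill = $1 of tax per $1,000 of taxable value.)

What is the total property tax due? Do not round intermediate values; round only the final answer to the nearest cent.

Assessed value = $2,075,580 × 0.7 = $1,452,906
Holloway School District: ($1,452,906 − $114,000) × 0.0082 = $1,338,906 × 0.0082 = $10,979.0292
Transit Authority: ($1,452,906 − $114,000) × 0.00336 = $1,338,906 × 0.00336 = $4,498.72416
City of Yardley: ($1,452,906 − $114,000) × 0.0103 = $1,338,906 × 0.0103 = $13,790.7318
Ferndale Township: $1,452,906 × 0.00133 = $1,932.36498
Total = $31,200.85014

$31,200.85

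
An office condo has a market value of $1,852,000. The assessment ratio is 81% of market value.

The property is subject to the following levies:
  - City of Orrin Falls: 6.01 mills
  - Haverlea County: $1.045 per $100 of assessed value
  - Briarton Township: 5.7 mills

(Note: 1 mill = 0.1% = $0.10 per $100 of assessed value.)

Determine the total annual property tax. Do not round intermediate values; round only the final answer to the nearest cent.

Assessed value = $1,852,000 × 0.81 = $1,500,120
City of Orrin Falls: $1,500,120 × 0.00601 = $9,015.7212
Haverlea County: $1,500,120 × 0.01045 = $15,676.254
Briarton Township: $1,500,120 × 0.0057 = $8,550.684
Total = $33,242.6592

$33,242.66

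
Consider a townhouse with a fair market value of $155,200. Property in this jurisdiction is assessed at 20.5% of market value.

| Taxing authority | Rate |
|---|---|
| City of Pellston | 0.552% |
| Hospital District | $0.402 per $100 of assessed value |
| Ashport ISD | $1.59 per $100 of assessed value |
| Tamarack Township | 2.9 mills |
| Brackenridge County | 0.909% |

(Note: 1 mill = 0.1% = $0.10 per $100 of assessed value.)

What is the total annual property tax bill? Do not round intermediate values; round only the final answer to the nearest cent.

$1,190.87

Assessed value = $155,200 × 0.205 = $31,816
City of Pellston: $31,816 × 0.00552 = $175.62432
Hospital District: $31,816 × 0.00402 = $127.90032
Ashport ISD: $31,816 × 0.0159 = $505.8744
Tamarack Township: $31,816 × 0.0029 = $92.2664
Brackenridge County: $31,816 × 0.00909 = $289.20744
Total = $1,190.87288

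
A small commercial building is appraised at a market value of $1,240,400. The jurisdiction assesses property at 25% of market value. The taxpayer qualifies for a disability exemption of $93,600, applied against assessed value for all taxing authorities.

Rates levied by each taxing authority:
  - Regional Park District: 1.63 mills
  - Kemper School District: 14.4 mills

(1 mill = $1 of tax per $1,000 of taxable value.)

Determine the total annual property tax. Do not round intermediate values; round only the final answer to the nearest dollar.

$3,470

Assessed value = $1,240,400 × 0.25 = $310,100
Taxable value = $310,100 − $93,600 = $216,500
Regional Park District: $216,500 × 0.00163 = $352.895
Kemper School District: $216,500 × 0.0144 = $3,117.6
Total = $352.895 + $3,117.6 = $3,470.495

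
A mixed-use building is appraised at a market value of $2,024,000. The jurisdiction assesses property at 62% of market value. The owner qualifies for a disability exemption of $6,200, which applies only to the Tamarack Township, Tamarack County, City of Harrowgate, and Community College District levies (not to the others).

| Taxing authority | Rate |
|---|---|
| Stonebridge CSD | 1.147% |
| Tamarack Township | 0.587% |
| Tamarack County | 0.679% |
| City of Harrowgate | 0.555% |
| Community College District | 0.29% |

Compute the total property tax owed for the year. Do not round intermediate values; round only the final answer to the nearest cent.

Assessed value = $2,024,000 × 0.62 = $1,254,880
Stonebridge CSD: $1,254,880 × 0.01147 = $14,393.4736
Tamarack Township: ($1,254,880 − $6,200) × 0.00587 = $1,248,680 × 0.00587 = $7,329.7516
Tamarack County: ($1,254,880 − $6,200) × 0.00679 = $1,248,680 × 0.00679 = $8,478.5372
City of Harrowgate: ($1,254,880 − $6,200) × 0.00555 = $1,248,680 × 0.00555 = $6,930.174
Community College District: ($1,254,880 − $6,200) × 0.0029 = $1,248,680 × 0.0029 = $3,621.172
Total = $40,753.1084

$40,753.11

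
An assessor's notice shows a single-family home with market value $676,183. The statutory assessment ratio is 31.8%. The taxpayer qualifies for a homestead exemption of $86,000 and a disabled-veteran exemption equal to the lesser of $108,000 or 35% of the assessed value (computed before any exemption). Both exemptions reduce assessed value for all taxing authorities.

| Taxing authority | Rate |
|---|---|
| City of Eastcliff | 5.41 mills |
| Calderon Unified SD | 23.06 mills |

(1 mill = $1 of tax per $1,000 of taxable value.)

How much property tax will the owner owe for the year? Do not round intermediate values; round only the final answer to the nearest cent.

Assessed value = $676,183 × 0.318 = $215,026.194
Disabled-veteran exemption = min($108,000, 35% × $215,026.194) = min($108,000, $75,259.1679) = $75,259.1679 (percentage binds)
Taxable value = $215,026.194 − $86,000 − $75,259.1679 = $53,767.0261
City of Eastcliff: $53,767.0261 × 0.00541 = $290.879611201
Calderon Unified SD: $53,767.0261 × 0.02306 = $1,239.867621866
Total = $1,530.747233067

$1,530.75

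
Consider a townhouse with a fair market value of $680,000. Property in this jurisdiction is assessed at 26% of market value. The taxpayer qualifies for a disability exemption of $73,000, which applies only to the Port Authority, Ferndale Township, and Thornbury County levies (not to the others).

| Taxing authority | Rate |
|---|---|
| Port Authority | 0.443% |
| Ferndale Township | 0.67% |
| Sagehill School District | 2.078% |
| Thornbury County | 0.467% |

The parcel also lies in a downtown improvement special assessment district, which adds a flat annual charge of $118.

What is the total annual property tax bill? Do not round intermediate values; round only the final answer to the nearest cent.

Assessed value = $680,000 × 0.26 = $176,800
Port Authority: ($176,800 − $73,000) × 0.00443 = $103,800 × 0.00443 = $459.834
Ferndale Township: ($176,800 − $73,000) × 0.0067 = $103,800 × 0.0067 = $695.46
Sagehill School District: $176,800 × 0.02078 = $3,673.904
Thornbury County: ($176,800 − $73,000) × 0.00467 = $103,800 × 0.00467 = $484.746
Levies subtotal = $5,313.944
Total = $5,313.944 + $118 = $5,431.944

$5,431.94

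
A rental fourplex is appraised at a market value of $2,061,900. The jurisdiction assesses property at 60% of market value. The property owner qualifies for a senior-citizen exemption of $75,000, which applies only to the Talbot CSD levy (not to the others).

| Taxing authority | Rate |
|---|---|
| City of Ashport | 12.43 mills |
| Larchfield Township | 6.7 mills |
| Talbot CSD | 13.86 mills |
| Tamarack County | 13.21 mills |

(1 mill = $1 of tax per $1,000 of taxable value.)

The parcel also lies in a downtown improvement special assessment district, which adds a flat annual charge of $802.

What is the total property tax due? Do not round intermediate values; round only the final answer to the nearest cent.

$56,918.37

Assessed value = $2,061,900 × 0.6 = $1,237,140
City of Ashport: $1,237,140 × 0.01243 = $15,377.6502
Larchfield Township: $1,237,140 × 0.0067 = $8,288.838
Talbot CSD: ($1,237,140 − $75,000) × 0.01386 = $1,162,140 × 0.01386 = $16,107.2604
Tamarack County: $1,237,140 × 0.01321 = $16,342.6194
Levies subtotal = $56,116.368
Total = $56,116.368 + $802 = $56,918.368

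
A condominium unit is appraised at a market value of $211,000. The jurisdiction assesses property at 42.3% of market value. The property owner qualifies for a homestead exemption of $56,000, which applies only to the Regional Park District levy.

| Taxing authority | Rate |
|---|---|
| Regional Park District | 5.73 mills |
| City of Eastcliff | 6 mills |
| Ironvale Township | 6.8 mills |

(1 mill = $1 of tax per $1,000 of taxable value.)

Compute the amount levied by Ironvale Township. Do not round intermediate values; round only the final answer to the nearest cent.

$606.92

Assessed value = $211,000 × 0.423 = $89,253
Ironvale Township taxable value = $89,253 (exemption does not apply)
Ironvale Township levy = $89,253 × 0.0068 = $606.9204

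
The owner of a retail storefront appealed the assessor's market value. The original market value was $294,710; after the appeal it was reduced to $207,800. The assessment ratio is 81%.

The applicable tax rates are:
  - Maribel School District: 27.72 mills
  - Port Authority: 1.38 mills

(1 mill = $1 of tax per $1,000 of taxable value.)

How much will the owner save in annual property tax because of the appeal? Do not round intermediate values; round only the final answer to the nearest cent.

$2,048.56

Old assessed value = $294,710 × 0.81 = $238,715.1
New assessed value = $207,800 × 0.81 = $168,318
Combined rate = 0.02772 + 0.00138 = 0.0291
Old tax = $238,715.1 × 0.0291 = $6,946.60941
New tax = $168,318 × 0.0291 = $4,898.0538
Reduction = $6,946.60941 − $4,898.0538 = $2,048.55561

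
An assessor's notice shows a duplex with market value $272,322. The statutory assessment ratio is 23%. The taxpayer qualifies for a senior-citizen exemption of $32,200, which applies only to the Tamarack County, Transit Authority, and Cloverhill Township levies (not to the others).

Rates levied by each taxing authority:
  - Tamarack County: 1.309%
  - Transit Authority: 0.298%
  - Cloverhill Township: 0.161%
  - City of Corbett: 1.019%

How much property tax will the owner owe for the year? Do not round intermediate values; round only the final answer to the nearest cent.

Assessed value = $272,322 × 0.23 = $62,634.06
Tamarack County: ($62,634.06 − $32,200) × 0.01309 = $30,434.06 × 0.01309 = $398.3818454
Transit Authority: ($62,634.06 − $32,200) × 0.00298 = $30,434.06 × 0.00298 = $90.6934988
Cloverhill Township: ($62,634.06 − $32,200) × 0.00161 = $30,434.06 × 0.00161 = $48.9988366
City of Corbett: $62,634.06 × 0.01019 = $638.2410714
Total = $1,176.3152522

$1,176.32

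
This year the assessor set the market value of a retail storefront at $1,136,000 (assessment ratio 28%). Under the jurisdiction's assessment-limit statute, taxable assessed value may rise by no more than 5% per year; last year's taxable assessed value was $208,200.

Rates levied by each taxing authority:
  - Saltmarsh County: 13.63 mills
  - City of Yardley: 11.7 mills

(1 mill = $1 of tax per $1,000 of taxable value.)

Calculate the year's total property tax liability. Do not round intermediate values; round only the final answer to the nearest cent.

$5,537.39

Uncapped assessed value = $1,136,000 × 0.28 = $318,080
Cap limit = $208,200 × 1.05 = $218,610
Taxable assessed value = min($318,080, $218,610) = $218,610 (cap binds)
Saltmarsh County: $218,610 × 0.01363 = $2,979.6543
City of Yardley: $218,610 × 0.0117 = $2,557.737
Total = $5,537.3913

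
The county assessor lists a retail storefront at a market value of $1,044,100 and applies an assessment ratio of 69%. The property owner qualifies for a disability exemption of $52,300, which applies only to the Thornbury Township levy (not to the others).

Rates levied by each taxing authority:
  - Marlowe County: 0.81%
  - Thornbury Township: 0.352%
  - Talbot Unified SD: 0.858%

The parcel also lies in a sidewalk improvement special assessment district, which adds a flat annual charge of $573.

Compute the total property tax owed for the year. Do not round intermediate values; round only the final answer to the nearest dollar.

Assessed value = $1,044,100 × 0.69 = $720,429
Marlowe County: $720,429 × 0.0081 = $5,835.4749
Thornbury Township: ($720,429 − $52,300) × 0.00352 = $668,129 × 0.00352 = $2,351.81408
Talbot Unified SD: $720,429 × 0.00858 = $6,181.28082
Levies subtotal = $14,368.5698
Total = $14,368.5698 + $573 = $14,941.5698

$14,942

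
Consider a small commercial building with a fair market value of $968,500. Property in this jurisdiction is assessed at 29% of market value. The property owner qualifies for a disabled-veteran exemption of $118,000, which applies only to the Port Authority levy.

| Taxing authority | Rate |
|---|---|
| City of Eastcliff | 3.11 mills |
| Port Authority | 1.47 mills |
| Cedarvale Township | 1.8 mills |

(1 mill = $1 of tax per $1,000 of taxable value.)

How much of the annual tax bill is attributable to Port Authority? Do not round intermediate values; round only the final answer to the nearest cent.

$239.41

Assessed value = $968,500 × 0.29 = $280,865
Port Authority taxable value = $280,865 − $118,000 = $162,865
Port Authority levy = $162,865 × 0.00147 = $239.41155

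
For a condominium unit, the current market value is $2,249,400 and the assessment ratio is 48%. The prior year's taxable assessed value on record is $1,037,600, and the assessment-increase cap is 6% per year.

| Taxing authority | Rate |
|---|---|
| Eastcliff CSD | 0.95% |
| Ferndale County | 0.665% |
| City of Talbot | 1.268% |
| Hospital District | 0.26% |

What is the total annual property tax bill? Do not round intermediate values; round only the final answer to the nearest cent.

Uncapped assessed value = $2,249,400 × 0.48 = $1,079,712
Cap limit = $1,037,600 × 1.06 = $1,099,856
Taxable assessed value = min($1,079,712, $1,099,856) = $1,079,712 (cap does not bind)
Eastcliff CSD: $1,079,712 × 0.0095 = $10,257.264
Ferndale County: $1,079,712 × 0.00665 = $7,180.0848
City of Talbot: $1,079,712 × 0.01268 = $13,690.74816
Hospital District: $1,079,712 × 0.0026 = $2,807.2512
Total = $33,935.34816

$33,935.35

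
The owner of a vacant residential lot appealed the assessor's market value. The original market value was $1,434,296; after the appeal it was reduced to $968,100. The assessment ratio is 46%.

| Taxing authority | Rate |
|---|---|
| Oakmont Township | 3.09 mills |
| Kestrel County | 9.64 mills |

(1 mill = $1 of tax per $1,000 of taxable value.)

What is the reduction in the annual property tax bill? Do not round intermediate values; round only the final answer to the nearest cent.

$2,729.95

Old assessed value = $1,434,296 × 0.46 = $659,776.16
New assessed value = $968,100 × 0.46 = $445,326
Combined rate = 0.00309 + 0.00964 = 0.01273
Old tax = $659,776.16 × 0.01273 = $8,398.9505168
New tax = $445,326 × 0.01273 = $5,668.99998
Reduction = $8,398.9505168 − $5,668.99998 = $2,729.9505368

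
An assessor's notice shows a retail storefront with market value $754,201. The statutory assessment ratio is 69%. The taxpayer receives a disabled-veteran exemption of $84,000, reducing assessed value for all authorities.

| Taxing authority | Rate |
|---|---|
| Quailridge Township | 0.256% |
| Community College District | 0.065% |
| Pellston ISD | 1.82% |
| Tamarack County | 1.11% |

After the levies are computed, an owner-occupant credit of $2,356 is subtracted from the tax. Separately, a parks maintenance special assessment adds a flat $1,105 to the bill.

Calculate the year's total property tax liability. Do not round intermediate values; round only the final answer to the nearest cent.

$12,936.32

Assessed value = $754,201 × 0.69 = $520,398.69
Taxable value = $520,398.69 − $84,000 = $436,398.69
Quailridge Township: $436,398.69 × 0.00256 = $1,117.1806464
Community College District: $436,398.69 × 0.00065 = $283.6591485
Pellston ISD: $436,398.69 × 0.0182 = $7,942.456158
Tamarack County: $436,398.69 × 0.0111 = $4,844.025459
Levies subtotal = $14,187.3214119
After credit = $14,187.3214119 − $2,356 = $11,831.3214119
Total = $11,831.3214119 + $1,105 = $12,936.3214119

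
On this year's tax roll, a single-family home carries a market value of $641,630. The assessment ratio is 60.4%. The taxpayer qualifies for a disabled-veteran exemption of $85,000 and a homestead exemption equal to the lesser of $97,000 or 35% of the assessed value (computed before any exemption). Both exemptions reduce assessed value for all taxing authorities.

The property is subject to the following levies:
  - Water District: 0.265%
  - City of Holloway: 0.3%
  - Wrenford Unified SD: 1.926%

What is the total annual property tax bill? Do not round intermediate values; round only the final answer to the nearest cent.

$5,120.11

Assessed value = $641,630 × 0.604 = $387,544.52
Homestead exemption = min($97,000, 35% × $387,544.52) = min($97,000, $135,640.582) = $97,000 (dollar cap binds)
Taxable value = $387,544.52 − $85,000 − $97,000 = $205,544.52
Water District: $205,544.52 × 0.00265 = $544.692978
City of Holloway: $205,544.52 × 0.003 = $616.63356
Wrenford Unified SD: $205,544.52 × 0.01926 = $3,958.7874552
Total = $5,120.1139932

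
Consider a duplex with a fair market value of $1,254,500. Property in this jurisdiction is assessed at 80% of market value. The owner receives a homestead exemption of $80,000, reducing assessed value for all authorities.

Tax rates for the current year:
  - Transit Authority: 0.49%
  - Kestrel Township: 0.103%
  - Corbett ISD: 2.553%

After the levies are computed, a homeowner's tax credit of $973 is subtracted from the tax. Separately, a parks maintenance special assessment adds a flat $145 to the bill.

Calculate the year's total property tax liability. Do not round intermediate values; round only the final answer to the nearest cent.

$28,228.46

Assessed value = $1,254,500 × 0.8 = $1,003,600
Taxable value = $1,003,600 − $80,000 = $923,600
Transit Authority: $923,600 × 0.0049 = $4,525.64
Kestrel Township: $923,600 × 0.00103 = $951.308
Corbett ISD: $923,600 × 0.02553 = $23,579.508
Levies subtotal = $29,056.456
After credit = $29,056.456 − $973 = $28,083.456
Total = $28,083.456 + $145 = $28,228.456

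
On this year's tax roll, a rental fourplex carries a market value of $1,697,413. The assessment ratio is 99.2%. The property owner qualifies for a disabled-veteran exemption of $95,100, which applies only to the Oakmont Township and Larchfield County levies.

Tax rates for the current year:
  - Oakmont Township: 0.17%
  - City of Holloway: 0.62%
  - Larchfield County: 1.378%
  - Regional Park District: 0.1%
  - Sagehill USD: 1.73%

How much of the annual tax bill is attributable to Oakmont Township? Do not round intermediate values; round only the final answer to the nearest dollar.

Assessed value = $1,697,413 × 0.992 = $1,683,833.696
Oakmont Township taxable value = $1,683,833.696 − $95,100 = $1,588,733.696
Oakmont Township levy = $1,588,733.696 × 0.0017 = $2,700.8472832

$2,701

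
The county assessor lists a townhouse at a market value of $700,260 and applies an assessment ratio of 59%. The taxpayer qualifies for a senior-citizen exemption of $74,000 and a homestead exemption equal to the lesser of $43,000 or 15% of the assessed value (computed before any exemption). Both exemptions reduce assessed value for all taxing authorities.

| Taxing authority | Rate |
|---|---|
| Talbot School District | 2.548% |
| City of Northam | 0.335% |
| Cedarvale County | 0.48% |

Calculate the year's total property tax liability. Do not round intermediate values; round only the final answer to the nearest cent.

Assessed value = $700,260 × 0.59 = $413,153.4
Homestead exemption = min($43,000, 15% × $413,153.4) = min($43,000, $61,973.01) = $43,000 (dollar cap binds)
Taxable value = $413,153.4 − $74,000 − $43,000 = $296,153.4
Talbot School District: $296,153.4 × 0.02548 = $7,545.988632
City of Northam: $296,153.4 × 0.00335 = $992.11389
Cedarvale County: $296,153.4 × 0.0048 = $1,421.53632
Total = $9,959.638842

$9,959.64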